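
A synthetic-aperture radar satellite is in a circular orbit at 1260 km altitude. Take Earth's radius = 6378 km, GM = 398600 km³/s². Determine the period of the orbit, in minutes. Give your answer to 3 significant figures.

111 min

Semi-major axis a = 6378 + 1260 = 7638 km. Period T = 2π√(a³/μ) = 2π√(7638³/398600) = 6643.3 s = 110.72 min.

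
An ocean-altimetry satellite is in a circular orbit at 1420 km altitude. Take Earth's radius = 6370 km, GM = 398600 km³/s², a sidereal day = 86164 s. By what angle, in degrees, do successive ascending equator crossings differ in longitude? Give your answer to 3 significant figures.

Semi-major axis a = 6370 + 1420 = 7790 km. Period T = 2π√(a³/μ) = 2π√(7790³/398600) = 6842.5 s = 114.04 min.
During one orbit Earth rotates (6842.5 / 86164) × 360° = 28.59°.

28.6°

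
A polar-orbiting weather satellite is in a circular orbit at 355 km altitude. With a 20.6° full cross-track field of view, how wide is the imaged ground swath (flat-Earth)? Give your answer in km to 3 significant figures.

129 km

Half-angle = 20.6°/2 = 10.3°.
Swath width ≈ 2h·tan(θ/2) = 2 × 355 × tan(10.3°) = 129.0 km.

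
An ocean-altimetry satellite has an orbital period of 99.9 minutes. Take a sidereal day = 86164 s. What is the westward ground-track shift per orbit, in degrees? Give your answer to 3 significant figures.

25.0°

T = 99.9 min = 5994.0 s.
During one orbit Earth rotates (5994.0 / 86164) × 360° = 25.04°.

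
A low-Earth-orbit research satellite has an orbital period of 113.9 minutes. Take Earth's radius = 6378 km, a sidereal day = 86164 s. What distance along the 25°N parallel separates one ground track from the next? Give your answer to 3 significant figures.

2880 km

T = 113.9 min = 6834.0 s.
Node shift per orbit = (6834.0/86164) × 360° = 28.55°.
Equatorial spacing = 28.55 × 111.3 km/° = 3178 km.
At 25° latitude, spacing = 3178 × cos(25°) = 2881 km.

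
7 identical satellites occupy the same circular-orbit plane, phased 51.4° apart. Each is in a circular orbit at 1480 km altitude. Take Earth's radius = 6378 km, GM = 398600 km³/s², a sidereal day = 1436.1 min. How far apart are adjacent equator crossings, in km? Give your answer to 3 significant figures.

461 km

Semi-major axis a = 6378 + 1480 = 7858 km. Period T = 2π√(a³/μ) = 2π√(7858³/398600) = 6932.3 s = 115.54 min.
Single-satellite node shift = (6932.3/86166) × 360° = 28.96°.
With 7 satellites evenly phased, successive equator crossings are 28.96/7 = 4.138° apart.
That is 4.138 × 111.3 = 461 km at the equator.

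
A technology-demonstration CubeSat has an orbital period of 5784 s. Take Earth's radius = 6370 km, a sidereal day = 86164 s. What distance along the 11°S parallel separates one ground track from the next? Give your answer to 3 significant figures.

2640 km

Node shift per orbit = (5784.0/86164) × 360° = 24.17°.
Equatorial spacing = 24.17 × 111.2 km/° = 2687 km.
At 11° latitude, spacing = 2687 × cos(11°) = 2637 km.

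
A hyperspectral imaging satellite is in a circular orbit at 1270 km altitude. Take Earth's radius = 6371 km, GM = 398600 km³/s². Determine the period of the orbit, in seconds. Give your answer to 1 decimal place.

Semi-major axis a = 6371 + 1270 = 7641 km. Period T = 2π√(a³/μ) = 2π√(7641³/398600) = 6647.2 s = 110.79 min.

6647.2 seconds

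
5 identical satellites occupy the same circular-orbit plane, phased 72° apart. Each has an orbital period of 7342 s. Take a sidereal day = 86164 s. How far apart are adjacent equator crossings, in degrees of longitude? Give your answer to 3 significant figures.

6.14°

Single-satellite node shift = (7342.0/86164) × 360° = 30.68°.
With 5 satellites evenly phased, successive equator crossings are 30.68/5 = 6.135° apart.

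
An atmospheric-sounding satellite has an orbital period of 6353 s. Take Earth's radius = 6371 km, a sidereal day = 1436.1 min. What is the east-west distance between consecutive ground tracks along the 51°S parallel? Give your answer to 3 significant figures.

1860 km

Node shift per orbit = (6353.0/86166) × 360° = 26.54°.
Equatorial spacing = 26.54 × 111.2 km/° = 2951 km.
At 51° latitude, spacing = 2951 × cos(51°) = 1857 km.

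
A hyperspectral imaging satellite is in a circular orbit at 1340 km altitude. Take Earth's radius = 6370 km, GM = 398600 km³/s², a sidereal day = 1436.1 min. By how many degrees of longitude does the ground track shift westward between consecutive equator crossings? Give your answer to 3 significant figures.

28.1°

Semi-major axis a = 6370 + 1340 = 7710 km. Period T = 2π√(a³/μ) = 2π√(7710³/398600) = 6737.4 s = 112.29 min.
During one orbit Earth rotates (6737.4 / 86166) × 360° = 28.15°.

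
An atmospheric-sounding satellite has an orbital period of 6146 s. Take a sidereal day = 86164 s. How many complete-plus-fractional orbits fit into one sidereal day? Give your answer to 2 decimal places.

14.02

Orbits per sidereal day = 86164 / 6146.0 = 14.020.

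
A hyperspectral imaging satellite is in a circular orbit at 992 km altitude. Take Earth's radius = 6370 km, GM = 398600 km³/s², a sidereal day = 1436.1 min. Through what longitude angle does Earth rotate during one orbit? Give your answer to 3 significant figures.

26.3°

Semi-major axis a = 6370 + 992 = 7362 km. Period T = 2π√(a³/μ) = 2π√(7362³/398600) = 6286.4 s = 104.77 min.
During one orbit Earth rotates (6286.4 / 86166) × 360° = 26.26°.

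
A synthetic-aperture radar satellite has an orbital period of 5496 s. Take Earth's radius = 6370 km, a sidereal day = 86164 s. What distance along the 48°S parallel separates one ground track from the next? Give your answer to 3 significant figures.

1710 km

Node shift per orbit = (5496.0/86164) × 360° = 22.96°.
Equatorial spacing = 22.96 × 111.2 km/° = 2553 km.
At 48° latitude, spacing = 2553 × cos(48°) = 1708 km.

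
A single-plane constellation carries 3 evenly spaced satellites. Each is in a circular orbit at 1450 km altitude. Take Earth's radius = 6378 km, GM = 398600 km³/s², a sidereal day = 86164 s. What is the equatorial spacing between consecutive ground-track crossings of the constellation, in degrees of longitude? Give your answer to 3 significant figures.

9.60°

Semi-major axis a = 6378 + 1450 = 7828 km. Period T = 2π√(a³/μ) = 2π√(7828³/398600) = 6892.7 s = 114.88 min.
Single-satellite node shift = (6892.7/86164) × 360° = 28.80°.
With 3 satellites evenly phased, successive equator crossings are 28.80/3 = 9.599° apart.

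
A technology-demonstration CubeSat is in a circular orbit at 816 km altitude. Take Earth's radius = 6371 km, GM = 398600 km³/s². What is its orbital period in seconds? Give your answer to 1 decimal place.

6063.6 seconds

Semi-major axis a = 6371 + 816 = 7187 km. Period T = 2π√(a³/μ) = 2π√(7187³/398600) = 6063.6 s = 101.06 min.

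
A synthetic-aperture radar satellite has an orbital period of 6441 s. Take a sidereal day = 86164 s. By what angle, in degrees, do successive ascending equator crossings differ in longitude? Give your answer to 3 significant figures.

During one orbit Earth rotates (6441.0 / 86164) × 360° = 26.91°.

26.9°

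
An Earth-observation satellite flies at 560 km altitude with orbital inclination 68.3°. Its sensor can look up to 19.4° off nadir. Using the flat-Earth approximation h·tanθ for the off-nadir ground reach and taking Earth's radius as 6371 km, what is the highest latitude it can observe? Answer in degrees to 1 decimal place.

For a prograde orbit the ground track reaches latitude ±i = ±68.3°.
Sensor half-swath on the ground ≈ 560·tan(19.4°) = 197 km = 1.77° of latitude.
Maximum observable latitude ≈ 68.3 + 1.77 = 70.1°.

70.1°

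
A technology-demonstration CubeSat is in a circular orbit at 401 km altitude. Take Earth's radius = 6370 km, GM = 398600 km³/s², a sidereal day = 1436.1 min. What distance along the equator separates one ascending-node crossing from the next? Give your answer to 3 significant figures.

Semi-major axis a = 6370 + 401 = 6771 km. Period T = 2π√(a³/μ) = 2π√(6771³/398600) = 5544.9 s = 92.41 min.
During one orbit Earth rotates (5544.9 / 86166) × 360° = 23.17°.
At the equator that is 23.17° × (2π·6370/360) km/° = 23.17 × 111.2 = 2576 km.

2580 km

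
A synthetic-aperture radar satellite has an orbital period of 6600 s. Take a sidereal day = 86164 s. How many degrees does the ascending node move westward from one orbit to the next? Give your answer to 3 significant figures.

During one orbit Earth rotates (6600.0 / 86164) × 360° = 27.58°.

27.6°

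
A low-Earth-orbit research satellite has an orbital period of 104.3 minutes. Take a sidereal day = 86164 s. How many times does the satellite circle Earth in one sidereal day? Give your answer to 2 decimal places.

13.77

T = 104.3 min = 6258.0 s.
Orbits per sidereal day = 86164 / 6258.0 = 13.769.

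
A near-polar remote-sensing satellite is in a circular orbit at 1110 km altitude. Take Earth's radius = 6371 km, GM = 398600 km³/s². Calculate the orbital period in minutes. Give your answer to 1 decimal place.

107.3 min

Semi-major axis a = 6371 + 1110 = 7481 km. Period T = 2π√(a³/μ) = 2π√(7481³/398600) = 6439.5 s = 107.32 min.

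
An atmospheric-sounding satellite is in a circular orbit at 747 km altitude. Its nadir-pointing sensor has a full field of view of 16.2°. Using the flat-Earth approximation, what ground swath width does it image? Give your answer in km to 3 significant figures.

Half-angle = 16.2°/2 = 8.1°.
Swath width ≈ 2h·tan(θ/2) = 2 × 747 × tan(8.1°) = 212.6 km.

213 km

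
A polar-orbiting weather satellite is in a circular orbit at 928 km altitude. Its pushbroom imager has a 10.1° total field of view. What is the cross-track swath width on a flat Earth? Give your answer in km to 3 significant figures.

164 km

Half-angle = 10.1°/2 = 5.05°.
Swath width ≈ 2h·tan(θ/2) = 2 × 928 × tan(5.05°) = 164.0 km.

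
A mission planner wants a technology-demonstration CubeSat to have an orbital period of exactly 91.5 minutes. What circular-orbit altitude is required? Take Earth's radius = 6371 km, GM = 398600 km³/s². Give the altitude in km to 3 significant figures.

T = 91.5 min = 5490.0 s.
From T = 2π√(a³/μ): a = (μ T²/4π²)^(1/3) = (398600 × 5490.0² / 4π²)^(1/3) = 6726 km.
Altitude h = a − R = 6726 − 6371 = 355 km.

355 km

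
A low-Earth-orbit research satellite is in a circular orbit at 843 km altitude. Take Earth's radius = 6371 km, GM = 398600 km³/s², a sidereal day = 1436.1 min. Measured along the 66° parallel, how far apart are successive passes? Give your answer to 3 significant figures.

1150 km

Semi-major axis a = 6371 + 843 = 7214 km. Period T = 2π√(a³/μ) = 2π√(7214³/398600) = 6097.8 s = 101.63 min.
Node shift per orbit = (6097.8/86166) × 360° = 25.48°.
Equatorial spacing = 25.48 × 111.2 km/° = 2833 km.
At 66° latitude, spacing = 2833 × cos(66°) = 1152 km.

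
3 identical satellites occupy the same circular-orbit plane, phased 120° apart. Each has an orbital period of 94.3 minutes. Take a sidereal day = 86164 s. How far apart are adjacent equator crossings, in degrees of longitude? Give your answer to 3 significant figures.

T = 94.3 min = 5658.0 s.
Single-satellite node shift = (5658.0/86164) × 360° = 23.64°.
With 3 satellites evenly phased, successive equator crossings are 23.64/3 = 7.880° apart.

7.88°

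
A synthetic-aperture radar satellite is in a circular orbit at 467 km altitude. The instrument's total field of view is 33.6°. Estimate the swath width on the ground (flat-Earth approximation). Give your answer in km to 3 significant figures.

Half-angle = 33.6°/2 = 16.8°.
Swath width ≈ 2h·tan(θ/2) = 2 × 467 × tan(16.8°) = 282.0 km.

282 km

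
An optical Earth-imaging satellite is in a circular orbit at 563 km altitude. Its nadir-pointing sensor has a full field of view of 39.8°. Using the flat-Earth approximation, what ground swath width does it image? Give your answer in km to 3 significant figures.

Half-angle = 39.8°/2 = 19.9°.
Swath width ≈ 2h·tan(θ/2) = 2 × 563 × tan(19.9°) = 407.6 km.

408 km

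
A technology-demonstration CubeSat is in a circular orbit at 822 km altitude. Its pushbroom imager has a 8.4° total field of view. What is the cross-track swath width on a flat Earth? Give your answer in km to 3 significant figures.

121 km

Half-angle = 8.4°/2 = 4.2°.
Swath width ≈ 2h·tan(θ/2) = 2 × 822 × tan(4.2°) = 120.7 km.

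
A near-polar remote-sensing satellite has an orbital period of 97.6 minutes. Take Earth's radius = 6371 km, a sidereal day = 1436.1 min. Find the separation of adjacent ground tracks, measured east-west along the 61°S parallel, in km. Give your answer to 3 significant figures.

1320 km

T = 97.6 min = 5856.0 s.
Node shift per orbit = (5856.0/86166) × 360° = 24.47°.
Equatorial spacing = 24.47 × 111.2 km/° = 2721 km.
At 61° latitude, spacing = 2721 × cos(61°) = 1319 km.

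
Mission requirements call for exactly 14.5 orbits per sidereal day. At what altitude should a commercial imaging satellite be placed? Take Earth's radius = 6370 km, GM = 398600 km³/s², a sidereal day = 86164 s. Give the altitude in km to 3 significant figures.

Required period T = 86164 / 14.5 = 5942.3 s.
From T = 2π√(a³/μ): a = (μ T²/4π²)^(1/3) = (398600 × 5942.3² / 4π²)^(1/3) = 7091 km.
Altitude h = a − R = 7091 − 6370 = 721 km.

721 km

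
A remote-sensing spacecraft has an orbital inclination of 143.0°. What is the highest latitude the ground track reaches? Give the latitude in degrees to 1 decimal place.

Retrograde orbit: the ground track reaches ±(180° − i) = ±(180 − 143.0) = ±37.0°.

37.0°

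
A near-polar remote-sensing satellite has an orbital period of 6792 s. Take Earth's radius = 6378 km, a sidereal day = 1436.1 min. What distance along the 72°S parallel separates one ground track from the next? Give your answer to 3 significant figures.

976 km

Node shift per orbit = (6792.0/86166) × 360° = 28.38°.
Equatorial spacing = 28.38 × 111.3 km/° = 3159 km.
At 72° latitude, spacing = 3159 × cos(72°) = 976 km.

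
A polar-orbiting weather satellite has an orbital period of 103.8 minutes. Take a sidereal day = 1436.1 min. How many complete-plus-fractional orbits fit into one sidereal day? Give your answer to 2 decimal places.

13.84

T = 103.8 min = 6228.0 s.
Orbits per sidereal day = 86166 / 6228.0 = 13.835.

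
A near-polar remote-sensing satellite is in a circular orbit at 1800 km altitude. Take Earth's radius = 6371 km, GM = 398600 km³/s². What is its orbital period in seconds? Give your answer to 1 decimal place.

Semi-major axis a = 6371 + 1800 = 8171 km. Period T = 2π√(a³/μ) = 2π√(8171³/398600) = 7350.6 s = 122.51 min.

7350.6 seconds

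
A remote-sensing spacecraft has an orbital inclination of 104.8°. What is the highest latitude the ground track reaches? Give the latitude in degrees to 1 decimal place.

75.2°

Retrograde orbit: the ground track reaches ±(180° − i) = ±(180 − 104.8) = ±75.2°.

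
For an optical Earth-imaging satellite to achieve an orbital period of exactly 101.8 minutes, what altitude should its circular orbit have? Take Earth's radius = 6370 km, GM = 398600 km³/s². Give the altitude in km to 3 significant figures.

852 km

T = 101.8 min = 6108.0 s.
From T = 2π√(a³/μ): a = (μ T²/4π²)^(1/3) = (398600 × 6108.0² / 4π²)^(1/3) = 7222 km.
Altitude h = a − R = 7222 − 6370 = 852 km.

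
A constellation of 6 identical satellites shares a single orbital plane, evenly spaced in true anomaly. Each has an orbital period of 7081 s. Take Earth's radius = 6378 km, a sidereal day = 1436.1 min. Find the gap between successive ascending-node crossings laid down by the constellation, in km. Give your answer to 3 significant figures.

Single-satellite node shift = (7081.0/86166) × 360° = 29.58°.
With 6 satellites evenly phased, successive equator crossings are 29.58/6 = 4.931° apart.
That is 4.931 × 111.3 = 549 km at the equator.

549 km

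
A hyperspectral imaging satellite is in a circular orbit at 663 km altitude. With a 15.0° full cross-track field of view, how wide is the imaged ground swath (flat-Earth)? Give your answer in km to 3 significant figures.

Half-angle = 15.0°/2 = 7.5°.
Swath width ≈ 2h·tan(θ/2) = 2 × 663 × tan(7.5°) = 174.6 km.

175 km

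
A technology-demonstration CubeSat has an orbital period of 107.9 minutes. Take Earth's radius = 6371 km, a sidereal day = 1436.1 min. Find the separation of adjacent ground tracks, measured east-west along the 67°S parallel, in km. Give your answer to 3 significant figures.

1180 km

T = 107.9 min = 6474.0 s.
Node shift per orbit = (6474.0/86166) × 360° = 27.05°.
Equatorial spacing = 27.05 × 111.2 km/° = 3008 km.
At 67° latitude, spacing = 3008 × cos(67°) = 1175 km.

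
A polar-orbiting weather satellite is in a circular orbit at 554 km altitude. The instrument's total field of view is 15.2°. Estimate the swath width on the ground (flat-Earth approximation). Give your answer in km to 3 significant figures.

148 km

Half-angle = 15.2°/2 = 7.6°.
Swath width ≈ 2h·tan(θ/2) = 2 × 554 × tan(7.6°) = 147.8 km.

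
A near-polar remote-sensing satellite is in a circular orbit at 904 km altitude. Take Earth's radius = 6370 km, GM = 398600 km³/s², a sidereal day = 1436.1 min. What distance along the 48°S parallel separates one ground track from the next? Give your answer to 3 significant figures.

Semi-major axis a = 6370 + 904 = 7274 km. Period T = 2π√(a³/μ) = 2π√(7274³/398600) = 6174.1 s = 102.90 min.
Node shift per orbit = (6174.1/86166) × 360° = 25.80°.
Equatorial spacing = 25.80 × 111.2 km/° = 2868 km.
At 48° latitude, spacing = 2868 × cos(48°) = 1919 km.

1920 km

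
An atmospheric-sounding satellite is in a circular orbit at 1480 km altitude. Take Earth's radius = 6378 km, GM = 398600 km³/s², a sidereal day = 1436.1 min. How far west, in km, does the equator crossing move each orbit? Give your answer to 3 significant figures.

3220 km

Semi-major axis a = 6378 + 1480 = 7858 km. Period T = 2π√(a³/μ) = 2π√(7858³/398600) = 6932.3 s = 115.54 min.
During one orbit Earth rotates (6932.3 / 86166) × 360° = 28.96°.
At the equator that is 28.96° × (2π·6378/360) km/° = 28.96 × 111.3 = 3224 km.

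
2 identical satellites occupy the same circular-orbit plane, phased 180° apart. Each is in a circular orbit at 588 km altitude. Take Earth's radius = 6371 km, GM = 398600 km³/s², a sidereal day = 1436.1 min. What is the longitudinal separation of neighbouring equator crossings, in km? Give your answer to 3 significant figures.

1340 km

Semi-major axis a = 6371 + 588 = 6959 km. Period T = 2π√(a³/μ) = 2π√(6959³/398600) = 5777.4 s = 96.29 min.
Single-satellite node shift = (5777.4/86166) × 360° = 24.14°.
With 2 satellites evenly phased, successive equator crossings are 24.14/2 = 12.069° apart.
That is 12.069 × 111.2 = 1342 km at the equator.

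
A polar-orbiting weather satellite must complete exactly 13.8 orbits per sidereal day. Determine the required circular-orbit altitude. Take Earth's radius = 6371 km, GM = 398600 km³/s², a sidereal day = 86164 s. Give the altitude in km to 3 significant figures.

958 km

Required period T = 86164 / 13.8 = 6243.8 s.
From T = 2π√(a³/μ): a = (μ T²/4π²)^(1/3) = (398600 × 6243.8² / 4π²)^(1/3) = 7329 km.
Altitude h = a − R = 7329 − 6371 = 958 km.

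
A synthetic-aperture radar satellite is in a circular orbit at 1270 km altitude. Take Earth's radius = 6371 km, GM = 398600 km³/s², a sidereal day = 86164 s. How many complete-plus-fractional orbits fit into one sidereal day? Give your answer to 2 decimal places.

Semi-major axis a = 6371 + 1270 = 7641 km. Period T = 2π√(a³/μ) = 2π√(7641³/398600) = 6647.2 s = 110.79 min.
Orbits per sidereal day = 86164 / 6647.2 = 12.963.

12.96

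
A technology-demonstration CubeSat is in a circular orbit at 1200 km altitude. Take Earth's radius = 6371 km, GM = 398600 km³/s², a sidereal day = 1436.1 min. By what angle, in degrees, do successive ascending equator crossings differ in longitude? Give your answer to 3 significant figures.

27.4°

Semi-major axis a = 6371 + 1200 = 7571 km. Period T = 2π√(a³/μ) = 2π√(7571³/398600) = 6556.0 s = 109.27 min.
During one orbit Earth rotates (6556.0 / 86166) × 360° = 27.39°.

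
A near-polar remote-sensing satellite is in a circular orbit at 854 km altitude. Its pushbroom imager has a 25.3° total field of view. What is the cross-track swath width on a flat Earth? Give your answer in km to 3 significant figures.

Half-angle = 25.3°/2 = 12.65°.
Swath width ≈ 2h·tan(θ/2) = 2 × 854 × tan(12.65°) = 383.3 km.

383 km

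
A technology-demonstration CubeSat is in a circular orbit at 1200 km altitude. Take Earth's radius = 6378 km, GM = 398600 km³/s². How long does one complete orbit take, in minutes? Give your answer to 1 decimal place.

Semi-major axis a = 6378 + 1200 = 7578 km. Period T = 2π√(a³/μ) = 2π√(7578³/398600) = 6565.1 s = 109.42 min.

109.4 min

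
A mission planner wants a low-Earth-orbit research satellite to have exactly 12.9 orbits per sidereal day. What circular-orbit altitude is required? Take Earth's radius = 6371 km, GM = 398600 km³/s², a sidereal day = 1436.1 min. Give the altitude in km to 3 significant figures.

Required period T = 86166 / 12.9 = 6679.5 s.
From T = 2π√(a³/μ): a = (μ T²/4π²)^(1/3) = (398600 × 6679.5² / 4π²)^(1/3) = 7666 km.
Altitude h = a − R = 7666 − 6371 = 1295 km.

1290 km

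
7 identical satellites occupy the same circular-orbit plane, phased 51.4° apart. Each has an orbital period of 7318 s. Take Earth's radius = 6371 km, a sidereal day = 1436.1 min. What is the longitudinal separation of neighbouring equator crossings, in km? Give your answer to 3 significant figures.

Single-satellite node shift = (7318.0/86166) × 360° = 30.57°.
With 7 satellites evenly phased, successive equator crossings are 30.57/7 = 4.368° apart.
That is 4.368 × 111.2 = 486 km at the equator.

486 km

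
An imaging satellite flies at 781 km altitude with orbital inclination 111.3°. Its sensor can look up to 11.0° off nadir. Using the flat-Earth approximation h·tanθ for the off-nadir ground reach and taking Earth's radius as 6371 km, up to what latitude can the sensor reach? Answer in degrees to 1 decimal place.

Retrograde orbit: the ground track reaches ±(180° − i) = ±(180 − 111.3) = ±68.7°.
Sensor half-swath on the ground ≈ 781·tan(11.0°) = 152 km = 1.37° of latitude.
Maximum observable latitude ≈ 68.7 + 1.37 = 70.1°.

70.1°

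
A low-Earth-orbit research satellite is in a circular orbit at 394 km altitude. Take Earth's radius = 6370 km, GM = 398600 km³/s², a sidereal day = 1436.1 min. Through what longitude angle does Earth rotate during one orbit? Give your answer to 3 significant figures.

Semi-major axis a = 6370 + 394 = 6764 km. Period T = 2π√(a³/μ) = 2π√(6764³/398600) = 5536.3 s = 92.27 min.
During one orbit Earth rotates (5536.3 / 86166) × 360° = 23.13°.

23.1°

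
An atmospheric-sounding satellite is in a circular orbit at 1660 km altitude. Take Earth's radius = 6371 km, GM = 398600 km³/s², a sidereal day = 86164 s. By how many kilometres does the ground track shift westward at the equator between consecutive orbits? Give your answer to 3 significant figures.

3330 km

Semi-major axis a = 6371 + 1660 = 8031 km. Period T = 2π√(a³/μ) = 2π√(8031³/398600) = 7162.5 s = 119.38 min.
During one orbit Earth rotates (7162.5 / 86164) × 360° = 29.93°.
At the equator that is 29.93° × (2π·6371/360) km/° = 29.93 × 111.2 = 3328 km.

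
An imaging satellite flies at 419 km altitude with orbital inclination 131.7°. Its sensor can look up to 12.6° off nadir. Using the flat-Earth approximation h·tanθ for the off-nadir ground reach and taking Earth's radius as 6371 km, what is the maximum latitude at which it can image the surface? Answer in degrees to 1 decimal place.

Retrograde orbit: the ground track reaches ±(180° − i) = ±(180 − 131.7) = ±48.3°.
Sensor half-swath on the ground ≈ 419·tan(12.6°) = 94 km = 0.84° of latitude.
Maximum observable latitude ≈ 48.3 + 0.84 = 49.1°.

49.1°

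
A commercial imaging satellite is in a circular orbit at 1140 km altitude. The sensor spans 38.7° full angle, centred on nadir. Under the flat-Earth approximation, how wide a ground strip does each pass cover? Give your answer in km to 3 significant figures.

Half-angle = 38.7°/2 = 19.35°.
Swath width ≈ 2h·tan(θ/2) = 2 × 1140 × tan(19.35°) = 800.7 km.

801 km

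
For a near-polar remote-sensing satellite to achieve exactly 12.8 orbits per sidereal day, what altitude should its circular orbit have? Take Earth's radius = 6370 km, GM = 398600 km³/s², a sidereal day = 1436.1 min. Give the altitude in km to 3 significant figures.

Required period T = 86166 / 12.8 = 6731.7 s.
From T = 2π√(a³/μ): a = (μ T²/4π²)^(1/3) = (398600 × 6731.7² / 4π²)^(1/3) = 7706 km.
Altitude h = a − R = 7706 − 6370 = 1336 km.

1340 km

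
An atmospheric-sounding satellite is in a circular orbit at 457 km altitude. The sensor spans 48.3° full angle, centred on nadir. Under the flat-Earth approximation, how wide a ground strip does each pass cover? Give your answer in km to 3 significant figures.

Half-angle = 48.3°/2 = 24.15°.
Swath width ≈ 2h·tan(θ/2) = 2 × 457 × tan(24.15°) = 409.8 km.

410 km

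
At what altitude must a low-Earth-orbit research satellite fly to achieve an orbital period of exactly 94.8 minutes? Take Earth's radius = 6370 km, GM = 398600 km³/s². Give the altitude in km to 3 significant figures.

517 km

T = 94.8 min = 5688.0 s.
From T = 2π√(a³/μ): a = (μ T²/4π²)^(1/3) = (398600 × 5688.0² / 4π²)^(1/3) = 6887 km.
Altitude h = a − R = 6887 − 6370 = 517 km.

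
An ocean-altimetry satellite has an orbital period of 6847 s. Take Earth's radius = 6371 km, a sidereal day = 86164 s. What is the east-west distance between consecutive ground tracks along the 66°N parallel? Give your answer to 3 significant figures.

Node shift per orbit = (6847.0/86164) × 360° = 28.61°.
Equatorial spacing = 28.61 × 111.2 km/° = 3181 km.
At 66° latitude, spacing = 3181 × cos(66°) = 1294 km.

1290 km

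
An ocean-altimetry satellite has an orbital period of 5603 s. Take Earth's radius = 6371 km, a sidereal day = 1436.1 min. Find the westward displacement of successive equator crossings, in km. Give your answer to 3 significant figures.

During one orbit Earth rotates (5603.0 / 86166) × 360° = 23.41°.
At the equator that is 23.41° × (2π·6371/360) km/° = 23.41 × 111.2 = 2603 km.

2600 km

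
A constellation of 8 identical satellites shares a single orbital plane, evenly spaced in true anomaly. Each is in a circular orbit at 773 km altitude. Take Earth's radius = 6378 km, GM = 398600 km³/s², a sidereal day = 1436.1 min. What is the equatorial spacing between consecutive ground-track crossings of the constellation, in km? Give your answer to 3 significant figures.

350 km

Semi-major axis a = 6378 + 773 = 7151 km. Period T = 2π√(a³/μ) = 2π√(7151³/398600) = 6018.1 s = 100.30 min.
Single-satellite node shift = (6018.1/86166) × 360° = 25.14°.
With 8 satellites evenly phased, successive equator crossings are 25.14/8 = 3.143° apart.
That is 3.143 × 111.3 = 350 km at the equator.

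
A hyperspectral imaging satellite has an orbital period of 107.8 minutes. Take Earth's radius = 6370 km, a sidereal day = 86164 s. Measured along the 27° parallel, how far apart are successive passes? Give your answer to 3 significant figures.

T = 107.8 min = 6468.0 s.
Node shift per orbit = (6468.0/86164) × 360° = 27.02°.
Equatorial spacing = 27.02 × 111.2 km/° = 3004 km.
At 27° latitude, spacing = 3004 × cos(27°) = 2677 km.

2680 km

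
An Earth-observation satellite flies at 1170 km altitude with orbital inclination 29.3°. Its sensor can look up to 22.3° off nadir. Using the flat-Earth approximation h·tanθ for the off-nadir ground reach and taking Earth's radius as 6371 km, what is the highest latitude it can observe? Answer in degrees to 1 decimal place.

33.6°

For a prograde orbit the ground track reaches latitude ±i = ±29.3°.
Sensor half-swath on the ground ≈ 1170·tan(22.3°) = 480 km = 4.32° of latitude.
Maximum observable latitude ≈ 29.3 + 4.32 = 33.6°.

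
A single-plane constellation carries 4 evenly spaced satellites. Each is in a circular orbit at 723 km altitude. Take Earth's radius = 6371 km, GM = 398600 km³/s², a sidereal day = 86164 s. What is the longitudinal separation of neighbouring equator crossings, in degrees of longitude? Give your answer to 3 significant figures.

6.21°

Semi-major axis a = 6371 + 723 = 7094 km. Period T = 2π√(a³/μ) = 2π√(7094³/398600) = 5946.3 s = 99.11 min.
Single-satellite node shift = (5946.3/86164) × 360° = 24.84°.
With 4 satellites evenly phased, successive equator crossings are 24.84/4 = 6.211° apart.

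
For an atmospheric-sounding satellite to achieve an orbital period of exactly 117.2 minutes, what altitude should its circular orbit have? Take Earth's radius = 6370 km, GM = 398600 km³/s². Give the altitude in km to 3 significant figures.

T = 117.2 min = 7032.0 s.
From T = 2π√(a³/μ): a = (μ T²/4π²)^(1/3) = (398600 × 7032.0² / 4π²)^(1/3) = 7933 km.
Altitude h = a − R = 7933 − 6370 = 1563 km.

1560 km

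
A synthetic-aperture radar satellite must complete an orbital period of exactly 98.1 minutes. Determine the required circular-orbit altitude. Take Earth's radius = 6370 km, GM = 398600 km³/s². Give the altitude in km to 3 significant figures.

T = 98.1 min = 5886.0 s.
From T = 2π√(a³/μ): a = (μ T²/4π²)^(1/3) = (398600 × 5886.0² / 4π²)^(1/3) = 7046 km.
Altitude h = a − R = 7046 − 6370 = 676 km.

676 km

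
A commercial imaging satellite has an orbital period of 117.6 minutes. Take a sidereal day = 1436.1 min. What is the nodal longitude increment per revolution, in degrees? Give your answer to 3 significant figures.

T = 117.6 min = 7056.0 s.
During one orbit Earth rotates (7056.0 / 86166) × 360° = 29.48°.

29.5°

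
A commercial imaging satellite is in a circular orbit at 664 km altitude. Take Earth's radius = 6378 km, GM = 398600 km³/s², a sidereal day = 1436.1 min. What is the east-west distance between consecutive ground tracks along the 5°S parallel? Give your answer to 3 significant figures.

Semi-major axis a = 6378 + 664 = 7042 km. Period T = 2π√(a³/μ) = 2π√(7042³/398600) = 5881.1 s = 98.02 min.
Node shift per orbit = (5881.1/86166) × 360° = 24.57°.
Equatorial spacing = 24.57 × 111.3 km/° = 2735 km.
At 5° latitude, spacing = 2735 × cos(5°) = 2725 km.

2720 km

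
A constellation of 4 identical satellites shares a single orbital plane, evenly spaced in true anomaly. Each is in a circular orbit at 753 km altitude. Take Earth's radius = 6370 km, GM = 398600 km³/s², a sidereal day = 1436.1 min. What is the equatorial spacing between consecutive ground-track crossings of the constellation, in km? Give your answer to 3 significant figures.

Semi-major axis a = 6370 + 753 = 7123 km. Period T = 2π√(a³/μ) = 2π√(7123³/398600) = 5982.8 s = 99.71 min.
Single-satellite node shift = (5982.8/86166) × 360° = 25.00°.
With 4 satellites evenly phased, successive equator crossings are 25.00/4 = 6.249° apart.
That is 6.249 × 111.2 = 695 km at the equator.

695 km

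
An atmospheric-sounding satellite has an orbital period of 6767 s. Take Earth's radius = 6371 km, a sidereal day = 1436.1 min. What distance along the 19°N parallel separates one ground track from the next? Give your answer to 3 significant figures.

Node shift per orbit = (6767.0/86166) × 360° = 28.27°.
Equatorial spacing = 28.27 × 111.2 km/° = 3144 km.
At 19° latitude, spacing = 3144 × cos(19°) = 2972 km.

2970 km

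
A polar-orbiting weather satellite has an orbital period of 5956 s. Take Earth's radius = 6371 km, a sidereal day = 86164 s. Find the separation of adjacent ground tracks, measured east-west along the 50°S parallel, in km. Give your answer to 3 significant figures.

Node shift per orbit = (5956.0/86164) × 360° = 24.88°.
Equatorial spacing = 24.88 × 111.2 km/° = 2767 km.
At 50° latitude, spacing = 2767 × cos(50°) = 1779 km.

1780 km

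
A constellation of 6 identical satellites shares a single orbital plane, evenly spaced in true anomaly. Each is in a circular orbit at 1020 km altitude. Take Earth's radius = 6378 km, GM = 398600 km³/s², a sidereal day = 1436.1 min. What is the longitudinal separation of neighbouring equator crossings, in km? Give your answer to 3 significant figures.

491 km

Semi-major axis a = 6378 + 1020 = 7398 km. Period T = 2π√(a³/μ) = 2π√(7398³/398600) = 6332.6 s = 105.54 min.
Single-satellite node shift = (6332.6/86166) × 360° = 26.46°.
With 6 satellites evenly phased, successive equator crossings are 26.46/6 = 4.410° apart.
That is 4.410 × 111.3 = 491 km at the equator.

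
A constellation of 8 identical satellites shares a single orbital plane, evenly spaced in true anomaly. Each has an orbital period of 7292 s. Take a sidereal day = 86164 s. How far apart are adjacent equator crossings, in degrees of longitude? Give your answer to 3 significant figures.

3.81°

Single-satellite node shift = (7292.0/86164) × 360° = 30.47°.
With 8 satellites evenly phased, successive equator crossings are 30.47/8 = 3.808° apart.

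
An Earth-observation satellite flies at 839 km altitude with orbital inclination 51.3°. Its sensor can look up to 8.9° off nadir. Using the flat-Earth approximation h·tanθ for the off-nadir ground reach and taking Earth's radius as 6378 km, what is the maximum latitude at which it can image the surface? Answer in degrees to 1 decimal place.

For a prograde orbit the ground track reaches latitude ±i = ±51.3°.
Sensor half-swath on the ground ≈ 839·tan(8.9°) = 131 km = 1.18° of latitude.
Maximum observable latitude ≈ 51.3 + 1.18 = 52.5°.

52.5°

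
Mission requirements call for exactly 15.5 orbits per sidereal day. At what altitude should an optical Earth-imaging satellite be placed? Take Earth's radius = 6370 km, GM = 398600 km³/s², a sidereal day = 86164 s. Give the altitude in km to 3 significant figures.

412 km

Required period T = 86164 / 15.5 = 5559.0 s.
From T = 2π√(a³/μ): a = (μ T²/4π²)^(1/3) = (398600 × 5559.0² / 4π²)^(1/3) = 6782 km.
Altitude h = a − R = 6782 − 6370 = 412 km.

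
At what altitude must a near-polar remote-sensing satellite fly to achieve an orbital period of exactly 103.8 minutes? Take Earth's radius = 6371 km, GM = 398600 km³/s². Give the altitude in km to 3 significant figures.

T = 103.8 min = 6228.0 s.
From T = 2π√(a³/μ): a = (μ T²/4π²)^(1/3) = (398600 × 6228.0² / 4π²)^(1/3) = 7316 km.
Altitude h = a − R = 7316 − 6371 = 945 km.

945 km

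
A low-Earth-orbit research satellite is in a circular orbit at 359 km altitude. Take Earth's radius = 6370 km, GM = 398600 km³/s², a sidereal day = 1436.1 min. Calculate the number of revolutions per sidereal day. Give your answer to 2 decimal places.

15.69

Semi-major axis a = 6370 + 359 = 6729 km. Period T = 2π√(a³/μ) = 2π√(6729³/398600) = 5493.3 s = 91.56 min.
Orbits per sidereal day = 86166 / 5493.3 = 15.686.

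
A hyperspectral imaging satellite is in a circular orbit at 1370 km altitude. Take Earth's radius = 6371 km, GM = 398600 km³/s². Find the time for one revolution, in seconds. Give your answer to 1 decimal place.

Semi-major axis a = 6371 + 1370 = 7741 km. Period T = 2π√(a³/μ) = 2π√(7741³/398600) = 6778.1 s = 112.97 min.

6778.1 seconds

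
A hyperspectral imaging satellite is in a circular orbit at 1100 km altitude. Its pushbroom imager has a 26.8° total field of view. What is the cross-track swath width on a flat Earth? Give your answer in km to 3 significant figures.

524 km

Half-angle = 26.8°/2 = 13.4°.
Swath width ≈ 2h·tan(θ/2) = 2 × 1100 × tan(13.4°) = 524.1 km.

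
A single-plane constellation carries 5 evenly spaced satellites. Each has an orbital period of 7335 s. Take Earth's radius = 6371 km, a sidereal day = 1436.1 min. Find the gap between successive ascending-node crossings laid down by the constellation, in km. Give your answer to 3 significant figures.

Single-satellite node shift = (7335.0/86166) × 360° = 30.65°.
With 5 satellites evenly phased, successive equator crossings are 30.65/5 = 6.129° apart.
That is 6.129 × 111.2 = 682 km at the equator.

682 km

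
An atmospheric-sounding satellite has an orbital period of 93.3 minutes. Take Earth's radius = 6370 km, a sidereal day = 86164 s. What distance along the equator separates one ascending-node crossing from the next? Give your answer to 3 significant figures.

T = 93.3 min = 5598.0 s.
During one orbit Earth rotates (5598.0 / 86164) × 360° = 23.39°.
At the equator that is 23.39° × (2π·6370/360) km/° = 23.39 × 111.2 = 2600 km.

2600 km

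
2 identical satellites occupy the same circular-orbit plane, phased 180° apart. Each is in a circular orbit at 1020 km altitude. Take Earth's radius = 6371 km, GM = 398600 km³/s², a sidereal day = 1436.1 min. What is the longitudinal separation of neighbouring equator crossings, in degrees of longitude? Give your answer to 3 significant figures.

13.2°

Semi-major axis a = 6371 + 1020 = 7391 km. Period T = 2π√(a³/μ) = 2π√(7391³/398600) = 6323.6 s = 105.39 min.
Single-satellite node shift = (6323.6/86166) × 360° = 26.42°.
With 2 satellites evenly phased, successive equator crossings are 26.42/2 = 13.210° apart.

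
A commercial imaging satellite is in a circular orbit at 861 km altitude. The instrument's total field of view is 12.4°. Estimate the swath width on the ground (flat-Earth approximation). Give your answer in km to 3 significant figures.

187 km

Half-angle = 12.4°/2 = 6.2°.
Swath width ≈ 2h·tan(θ/2) = 2 × 861 × tan(6.2°) = 187.1 km.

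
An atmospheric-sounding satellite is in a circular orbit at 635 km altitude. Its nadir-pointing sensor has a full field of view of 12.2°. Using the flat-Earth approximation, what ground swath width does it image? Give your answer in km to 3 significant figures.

136 km

Half-angle = 12.2°/2 = 6.1°.
Swath width ≈ 2h·tan(θ/2) = 2 × 635 × tan(6.1°) = 135.7 km.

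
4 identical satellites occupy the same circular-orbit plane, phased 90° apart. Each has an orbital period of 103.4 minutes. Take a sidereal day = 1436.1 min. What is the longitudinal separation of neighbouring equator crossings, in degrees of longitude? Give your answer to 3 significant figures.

T = 103.4 min = 6204.0 s.
Single-satellite node shift = (6204.0/86166) × 360° = 25.92°.
With 4 satellites evenly phased, successive equator crossings are 25.92/4 = 6.480° apart.

6.48°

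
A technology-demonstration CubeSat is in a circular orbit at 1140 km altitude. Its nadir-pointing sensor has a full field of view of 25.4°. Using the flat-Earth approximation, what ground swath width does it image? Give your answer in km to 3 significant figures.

514 km

Half-angle = 25.4°/2 = 12.7°.
Swath width ≈ 2h·tan(θ/2) = 2 × 1140 × tan(12.7°) = 513.8 km.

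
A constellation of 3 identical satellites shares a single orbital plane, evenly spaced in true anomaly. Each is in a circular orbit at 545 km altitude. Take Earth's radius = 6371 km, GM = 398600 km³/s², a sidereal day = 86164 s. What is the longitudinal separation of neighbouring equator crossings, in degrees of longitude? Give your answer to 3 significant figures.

7.97°

Semi-major axis a = 6371 + 545 = 6916 km. Period T = 2π√(a³/μ) = 2π√(6916³/398600) = 5723.9 s = 95.40 min.
Single-satellite node shift = (5723.9/86164) × 360° = 23.91°.
With 3 satellites evenly phased, successive equator crossings are 23.91/3 = 7.972° apart.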